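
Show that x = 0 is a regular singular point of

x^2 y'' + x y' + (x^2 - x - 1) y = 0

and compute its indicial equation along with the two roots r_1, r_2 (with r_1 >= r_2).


Divide by x^2 to reach normal form y'' + P_1(x) y' + P_2(x) y = 0 with P_1(x) = 1/x and P_2(x) = 1 - 1/x - 1/x^2.
x = 0 is a singular point because the y'-coefficient 1/x has a pole at x = 0 and the y-coefficient 1 - 1/x - 1/x^2 has a pole at x = 0.
It is a regular singular point because x P_1(x) = p(x) = 1 and x^2 P_2(x) = q(x) = x^2 - x - 1 are polynomials, hence analytic at x = 0.
p(0) = 1,  q(0) = -1.
Indicial equation: r(r-1) + p(0) r + q(0) = 0, i.e. r^2 + (p(0) - 1) r + q(0) = 0, i.e. r^2 - 1 = 0.
Discriminant: (0)^2 - 4(-1) = 4, so r = (0 ± 2)/2.
Solving: r_1 = 1, r_2 = -1.

indicial: r^2 - 1 = 0; roots r_1 = 1, r_2 = -1


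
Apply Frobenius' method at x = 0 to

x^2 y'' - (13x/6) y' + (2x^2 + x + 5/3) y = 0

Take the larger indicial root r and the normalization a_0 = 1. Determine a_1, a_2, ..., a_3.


Write in Frobenius form y'' + (p(x)/x) y' + (q(x)/x^2) y = 0:
  p(x) = -13/6,  q(x) = 2x^2 + x + 5/3.
Indicial equation: r(r-1) + (-13/6) r + (5/3) = 0 -> roots r_1 = 5/2, r_2 = 2/3.
Take r = r_1 = 5/2. Let y(x) = x^r sum_{n>=0} a_n x^n with a_0 = 1.
Substitute y = x^r sum a_n x^n and match x^{r+n}. The recurrence is
  D(n) a_n + 1 a_{n-1} + 2 a_{n-2} = 0,  where D(n) = (r+n)(r+n-1) + (-13/6)(r+n) + (5/3).
  a_n = [-1 a_{n-1} - 2 a_{n-2}] / D(n).
Since the indicial polynomial factors as (r - r_1)(r - r_2), D(n) = (r_1 + n - r_1)(r_1 + n - r_2) = n(n + 11/6).
Evaluating step by step (a_0 = 1):
  n = 1: D(1) = 1(1 + 11/6) = 17/6; numerator = -1(1) = -1; a_1 = (-1)/(17/6) = -6/17
  n = 2: D(2) = 2(2 + 11/6) = 23/3; numerator = -1(-6/17) - 2(1) = -28/17; a_2 = (-28/17)/(23/3) = -84/391
  n = 3: D(3) = 3(3 + 11/6) = 29/2; numerator = -1(-84/391) - 2(-6/17) = 360/391; a_3 = (360/391)/(29/2) = 720/11339

r = 5/2; a_0 = 1; a_1 = -6/17; a_2 = -84/391; a_3 = 720/11339


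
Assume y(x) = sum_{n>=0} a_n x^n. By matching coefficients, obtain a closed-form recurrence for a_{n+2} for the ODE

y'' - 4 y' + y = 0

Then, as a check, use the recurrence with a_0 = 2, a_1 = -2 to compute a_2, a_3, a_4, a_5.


Substitute y = sum_n a_n x^n.
y''(x) has coefficient (n+2)(n+1) a_{n+2} at x^n;
-4 y'(x) has coefficient -4 (n+1) a_{n+1} at x^n;
y(x) has coefficient 1 a_n at x^n.
Matching x^n: (n+2)(n+1) a_{n+2} - 4 (n+1) a_{n+1} + 1 a_n = 0.
Thus a_{n+2} = [4 (n+1) a_{n+1} - 1 a_n] / ((n+1)(n+2)).

Check with a_0 = 2, a_1 = -2 (apply the recurrence for n = 0, 1, 2, 3): a_0 = 2, a_1 = -2, a_2 = -5, a_3 = -19/3, a_4 = -71/12, a_5 = -53/12.

a_(n+2) = [4 (n+1) a_(n+1) - 1 a_n] / ((n+1)(n+2)); check: a_0 = 2, a_1 = -2, a_2 = -5, a_3 = -19/3, a_4 = -71/12, a_5 = -53/12


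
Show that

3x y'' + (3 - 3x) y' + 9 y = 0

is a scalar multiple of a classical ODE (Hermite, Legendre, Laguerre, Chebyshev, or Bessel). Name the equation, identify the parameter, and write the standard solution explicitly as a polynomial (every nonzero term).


All three coefficients share the factor 3; dividing through by 3 gives  x y'' + (1 - x) y' + 3 y = 0.
This matches the Laguerre equation x y'' + (1 - x) y' + n y = 0 with n = 3; the polynomial solution is L_3(x).
With y = sum_k a_k x^k, matching x^k gives (k+1)k a_{k+1} + (k+1) a_{k+1} - k a_k + n a_k = 0, i.e. (k+1)^2 a_{k+1} = (k - n) a_k = (k - 3) a_k. The right side vanishes at k = 3, so the series terminates at degree 3.
Standard normalization L_n(0) = 1 gives a_0 = 1. Work upward with a_{k+1} = (k - 3) a_k / (k+1)^2:
  a_1 = (0 - 3)(1) / 1^2 = -3/1 = -3
  a_2 = (1 - 3)(-3) / 2^2 = 6/4 = 3/2
  a_3 = (2 - 3)(3/2) / 3^2 = (-3/2)/9 = -1/6
Hence L_3(x) = -x^3/6 + 3 x^2/2 - 3 x + 1.

L_3(x); series = -x^3/6 + 3 x^2/2 - 3 x + 1


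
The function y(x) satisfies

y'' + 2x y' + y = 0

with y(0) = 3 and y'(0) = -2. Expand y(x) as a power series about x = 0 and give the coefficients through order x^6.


Ansatz: y(x) = sum_{n>=0} a_n x^n, so y'(x) = sum_{n>=1} n a_n x^(n-1) and y''(x) = sum_{n>=2} n(n-1) a_n x^(n-2).
Substitute into P(x) y'' + Q(x) y' + R(x) y = 0 with P(x) = 1, Q(x) = 2x, R(x) = 1, and match powers of x.
Initial conditions: a_0 = 3, a_1 = -2.
Setting the coefficient of each power of x to zero and solving order by order (substituting the coefficients already found):
  x^0: 2 a_2 + a_0 = 0  ->  2 a_2 = -a_0 = -3  ->  a_2 = -3/2
  x^1: 6 a_3 + 3 a_1 = 0  ->  6 a_3 = -3 a_1 = 6  ->  a_3 = 1
  x^2: 12 a_4 + 5 a_2 = 0  ->  12 a_4 = -5 a_2 = 15/2  ->  a_4 = 5/8
  x^3: 20 a_5 + 7 a_3 = 0  ->  20 a_5 = -7 a_3 = -7  ->  a_5 = -7/20
  x^4: 30 a_6 + 9 a_4 = 0  ->  30 a_6 = -9 a_4 = -45/8  ->  a_6 = -3/16
Truncated series: y(x) = 3 - 2 x - (3/2) x^2 + x^3 + (5/8) x^4 - (7/20) x^5 - (3/16) x^6 + O(x^7).

a_0 = 3; a_1 = -2; a_2 = -3/2; a_3 = 1; a_4 = 5/8; a_5 = -7/20; a_6 = -3/16


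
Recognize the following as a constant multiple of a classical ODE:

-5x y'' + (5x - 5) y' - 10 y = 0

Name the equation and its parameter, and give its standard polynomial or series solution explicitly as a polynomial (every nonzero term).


All three coefficients share the factor -5; dividing through by -5 gives  x y'' + (1 - x) y' + 2 y = 0.
This matches the Laguerre equation x y'' + (1 - x) y' + n y = 0 with n = 2; the polynomial solution is L_2(x).
With y = sum_k a_k x^k, matching x^k gives (k+1)k a_{k+1} + (k+1) a_{k+1} - k a_k + n a_k = 0, i.e. (k+1)^2 a_{k+1} = (k - n) a_k = (k - 2) a_k. The right side vanishes at k = 2, so the series terminates at degree 2.
Standard normalization L_n(0) = 1 gives a_0 = 1. Work upward with a_{k+1} = (k - 2) a_k / (k+1)^2:
  a_1 = (0 - 2)(1) / 1^2 = -2/1 = -2
  a_2 = (1 - 2)(-2) / 2^2 = 2/4 = 1/2
Hence L_2(x) = x^2/2 - 2 x + 1.

L_2(x); series = x^2/2 - 2 x + 1


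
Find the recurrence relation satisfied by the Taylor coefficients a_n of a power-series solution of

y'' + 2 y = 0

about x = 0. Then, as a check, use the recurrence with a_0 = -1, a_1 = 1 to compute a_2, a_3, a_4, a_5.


Substitute y = sum_n a_n x^n into y'' + (const) y = 0.
y''(x) = sum_{n>=0} (n+2)(n+1) a_{n+2} x^n.
The ODE becomes sum_n [(n+2)(n+1) a_{n+2} + 2 a_n] x^n = 0.
Setting each coefficient to zero gives the recurrence:
  (n+2)(n+1) a_{n+2} + 2 a_n = 0,
  a_{n+2} = -2 / ((n+1)(n+2)) a_n.

Check with a_0 = -1, a_1 = 1 (apply the recurrence for n = 0, 1, 2, 3): a_0 = -1, a_1 = 1, a_2 = 1, a_3 = -1/3, a_4 = -1/6, a_5 = 1/30.

a_{n+2} = -2/((n+1)(n+2)) * a_n; check: a_0 = -1, a_1 = 1, a_2 = 1, a_3 = -1/3, a_4 = -1/6, a_5 = 1/30


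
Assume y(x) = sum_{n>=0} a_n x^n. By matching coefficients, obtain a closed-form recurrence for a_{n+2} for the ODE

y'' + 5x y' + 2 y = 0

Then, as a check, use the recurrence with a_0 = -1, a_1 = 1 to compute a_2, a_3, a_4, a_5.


Substitute y = sum_n a_n x^n.
y''(x) has coefficient (n+2)(n+1) a_{n+2} at x^n;
5 x y'(x) has coefficient 5 n a_n at x^n (shift);
2 y(x) has coefficient 2 a_n at x^n.
Matching x^n: (n+2)(n+1) a_{n+2} + (5n + 2) a_n = 0.
Thus a_{n+2} = (-5n - 2) / ((n+1)(n+2)) * a_n.

Check with a_0 = -1, a_1 = 1 (apply the recurrence for n = 0, 1, 2, 3): a_0 = -1, a_1 = 1, a_2 = 1, a_3 = -7/6, a_4 = -1, a_5 = 119/120.

a_(n+2) = (-5n - 2) / ((n+1)(n+2)) * a_n; check: a_0 = -1, a_1 = 1, a_2 = 1, a_3 = -7/6, a_4 = -1, a_5 = 119/120


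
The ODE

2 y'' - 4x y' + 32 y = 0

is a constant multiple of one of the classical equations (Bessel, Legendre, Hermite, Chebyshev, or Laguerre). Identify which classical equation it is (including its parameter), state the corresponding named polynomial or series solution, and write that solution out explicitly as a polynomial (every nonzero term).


All three coefficients share the factor 2; dividing through by 2 gives  y'' - 2x y' + 16 y = 0.
This matches the Hermite equation y'' - 2x y' + 2n y = 0 with 2n = 16, so n = 8; the polynomial solution is H_8(x).
With y = sum_k a_k x^k, matching x^k gives (k+2)(k+1) a_{k+2} = 2(k - n) a_k = 2(k - 8) a_k. The right side vanishes at k = 8, so the series with the parity of 8 terminates at degree 8.
Standard normalization: leading coefficient of H_n is 2^n, so a_8 = 2^8 = 256. Work downward with a_k = (k+1)(k+2) a_{k+2} / (2(k - n)):
  a_6 = (7)(8)(256) / (2(6 - 8)) = 14336/(-4) = -3584
  a_4 = (5)(6)(-3584) / (2(4 - 8)) = -107520/(-8) = 13440
  a_2 = (3)(4)(13440) / (2(2 - 8)) = 161280/(-12) = -13440
  a_0 = (1)(2)(-13440) / (2(0 - 8)) = -26880/(-16) = 1680
Hence H_8(x) = 256 x^8 - 3584 x^6 + 13440 x^4 - 13440 x^2 + 1680.

H_8(x); series = 256 x^8 - 3584 x^6 + 13440 x^4 - 13440 x^2 + 1680


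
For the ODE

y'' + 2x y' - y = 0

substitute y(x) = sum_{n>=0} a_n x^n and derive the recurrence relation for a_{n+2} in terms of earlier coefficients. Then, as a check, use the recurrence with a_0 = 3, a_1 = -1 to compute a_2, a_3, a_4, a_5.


Substitute y = sum_n a_n x^n.
y''(x) has coefficient (n+2)(n+1) a_{n+2} at x^n;
2 x y'(x) has coefficient 2 n a_n at x^n (shift);
-y(x) has coefficient -1 a_n at x^n.
Matching x^n: (n+2)(n+1) a_{n+2} + (2n - 1) a_n = 0.
Thus a_{n+2} = (-2n + 1) / ((n+1)(n+2)) * a_n.

Check with a_0 = 3, a_1 = -1 (apply the recurrence for n = 0, 1, 2, 3): a_0 = 3, a_1 = -1, a_2 = 3/2, a_3 = 1/6, a_4 = -3/8, a_5 = -1/24.

a_(n+2) = (-2n + 1) / ((n+1)(n+2)) * a_n; check: a_0 = 3, a_1 = -1, a_2 = 3/2, a_3 = 1/6, a_4 = -3/8, a_5 = -1/24


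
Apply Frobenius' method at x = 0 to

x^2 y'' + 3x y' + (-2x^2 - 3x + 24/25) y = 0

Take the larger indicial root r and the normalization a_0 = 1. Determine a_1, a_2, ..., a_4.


Write in Frobenius form y'' + (p(x)/x) y' + (q(x)/x^2) y = 0:
  p(x) = 3,  q(x) = -2x^2 - 3x + 24/25.
Indicial equation: r(r-1) + (3) r + (24/25) = 0 -> roots r_1 = -4/5, r_2 = -6/5.
Take r = r_1 = -4/5. Let y(x) = x^r sum_{n>=0} a_n x^n with a_0 = 1.
Substitute y = x^r sum a_n x^n and match x^{r+n}. The recurrence is
  D(n) a_n - 3 a_{n-1} - 2 a_{n-2} = 0,  where D(n) = (r+n)(r+n-1) + (3)(r+n) + (24/25).
  a_n = [3 a_{n-1} + 2 a_{n-2}] / D(n).
Since the indicial polynomial factors as (r - r_1)(r - r_2), D(n) = (r_1 + n - r_1)(r_1 + n - r_2) = n(n + 2/5).
Evaluating step by step (a_0 = 1):
  n = 1: D(1) = 1(1 + 2/5) = 7/5; numerator = 3(1) = 3; a_1 = (3)/(7/5) = 15/7
  n = 2: D(2) = 2(2 + 2/5) = 24/5; numerator = 3(15/7) + 2(1) = 59/7; a_2 = (59/7)/(24/5) = 295/168
  n = 3: D(3) = 3(3 + 2/5) = 51/5; numerator = 3(295/168) + 2(15/7) = 535/56; a_3 = (535/56)/(51/5) = 2675/2856
  n = 4: D(4) = 4(4 + 2/5) = 88/5; numerator = 3(2675/2856) + 2(295/168) = 18055/2856; a_4 = (18055/2856)/(88/5) = 90275/251328

r = -4/5; a_0 = 1; a_1 = 15/7; a_2 = 295/168; a_3 = 2675/2856; a_4 = 90275/251328


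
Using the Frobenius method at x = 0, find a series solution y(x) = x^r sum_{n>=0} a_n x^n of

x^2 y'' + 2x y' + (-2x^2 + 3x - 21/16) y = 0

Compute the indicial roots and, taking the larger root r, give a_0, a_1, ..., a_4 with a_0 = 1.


Write in Frobenius form y'' + (p(x)/x) y' + (q(x)/x^2) y = 0:
  p(x) = 2,  q(x) = -2x^2 + 3x - 21/16.
Indicial equation: r(r-1) + (2) r + (-21/16) = 0 -> roots r_1 = 3/4, r_2 = -7/4.
Take r = r_1 = 3/4. Let y(x) = x^r sum_{n>=0} a_n x^n with a_0 = 1.
Substitute y = x^r sum a_n x^n and match x^{r+n}. The recurrence is
  D(n) a_n + 3 a_{n-1} - 2 a_{n-2} = 0,  where D(n) = (r+n)(r+n-1) + (2)(r+n) + (-21/16).
  a_n = [-3 a_{n-1} + 2 a_{n-2}] / D(n).
Since the indicial polynomial factors as (r - r_1)(r - r_2), D(n) = (r_1 + n - r_1)(r_1 + n - r_2) = n(n + 5/2).
Evaluating step by step (a_0 = 1):
  n = 1: D(1) = 1(1 + 5/2) = 7/2; numerator = -3(1) = -3; a_1 = (-3)/(7/2) = -6/7
  n = 2: D(2) = 2(2 + 5/2) = 9; numerator = -3(-6/7) + 2(1) = 32/7; a_2 = (32/7)/(9) = 32/63
  n = 3: D(3) = 3(3 + 5/2) = 33/2; numerator = -3(32/63) + 2(-6/7) = -68/21; a_3 = (-68/21)/(33/2) = -136/693
  n = 4: D(4) = 4(4 + 5/2) = 26; numerator = -3(-136/693) + 2(32/63) = 1112/693; a_4 = (1112/693)/(26) = 556/9009

r = 3/4; a_0 = 1; a_1 = -6/7; a_2 = 32/63; a_3 = -136/693; a_4 = 556/9009


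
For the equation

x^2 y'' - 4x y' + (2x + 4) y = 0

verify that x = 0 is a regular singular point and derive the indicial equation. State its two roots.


Divide by x^2 to reach normal form y'' + P_1(x) y' + P_2(x) y = 0 with P_1(x) = -4/x and P_2(x) = 2/x + 4/x^2.
x = 0 is a singular point because the y'-coefficient -4/x has a pole at x = 0 and the y-coefficient 2/x + 4/x^2 has a pole at x = 0.
It is a regular singular point because x P_1(x) = p(x) = -4 and x^2 P_2(x) = q(x) = 2x + 4 are polynomials, hence analytic at x = 0.
p(0) = -4,  q(0) = 4.
Indicial equation: r(r-1) + p(0) r + q(0) = 0, i.e. r^2 + (p(0) - 1) r + q(0) = 0, i.e. r^2 - 5 r + 4 = 0.
Discriminant: (-5)^2 - 4(4) = 9, so r = (5 ± 3)/2.
Solving: r_1 = 4, r_2 = 1.

indicial: r^2 - 5 r + 4 = 0; roots r_1 = 4, r_2 = 1


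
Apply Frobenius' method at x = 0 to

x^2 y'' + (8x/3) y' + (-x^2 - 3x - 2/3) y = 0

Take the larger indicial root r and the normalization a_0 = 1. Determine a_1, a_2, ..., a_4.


Write in Frobenius form y'' + (p(x)/x) y' + (q(x)/x^2) y = 0:
  p(x) = 8/3,  q(x) = -x^2 - 3x - 2/3.
Indicial equation: r(r-1) + (8/3) r + (-2/3) = 0 -> roots r_1 = 1/3, r_2 = -2.
Take r = r_1 = 1/3. Let y(x) = x^r sum_{n>=0} a_n x^n with a_0 = 1.
Substitute y = x^r sum a_n x^n and match x^{r+n}. The recurrence is
  D(n) a_n - 3 a_{n-1} - 1 a_{n-2} = 0,  where D(n) = (r+n)(r+n-1) + (8/3)(r+n) + (-2/3).
  a_n = [3 a_{n-1} + 1 a_{n-2}] / D(n).
Since the indicial polynomial factors as (r - r_1)(r - r_2), D(n) = (r_1 + n - r_1)(r_1 + n - r_2) = n(n + 7/3).
Evaluating step by step (a_0 = 1):
  n = 1: D(1) = 1(1 + 7/3) = 10/3; numerator = 3(1) = 3; a_1 = (3)/(10/3) = 9/10
  n = 2: D(2) = 2(2 + 7/3) = 26/3; numerator = 3(9/10) + 1(1) = 37/10; a_2 = (37/10)/(26/3) = 111/260
  n = 3: D(3) = 3(3 + 7/3) = 16; numerator = 3(111/260) + 1(9/10) = 567/260; a_3 = (567/260)/(16) = 567/4160
  n = 4: D(4) = 4(4 + 7/3) = 76/3; numerator = 3(567/4160) + 1(111/260) = 3477/4160; a_4 = (3477/4160)/(76/3) = 549/16640

r = 1/3; a_0 = 1; a_1 = 9/10; a_2 = 111/260; a_3 = 567/4160; a_4 = 549/16640


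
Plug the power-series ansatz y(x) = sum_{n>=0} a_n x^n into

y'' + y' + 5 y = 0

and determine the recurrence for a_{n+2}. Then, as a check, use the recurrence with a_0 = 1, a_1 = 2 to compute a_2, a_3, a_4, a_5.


Substitute y = sum_n a_n x^n.
y''(x) has coefficient (n+2)(n+1) a_{n+2} at x^n;
y'(x) has coefficient (n+1) a_{n+1} at x^n;
5 y(x) has coefficient 5 a_n at x^n.
Matching x^n: (n+2)(n+1) a_{n+2} + (n+1) a_{n+1} + 5 a_n = 0.
Thus a_{n+2} = [-(n+1) a_{n+1} - 5 a_n] / ((n+1)(n+2)).

Check with a_0 = 1, a_1 = 2 (apply the recurrence for n = 0, 1, 2, 3): a_0 = 1, a_1 = 2, a_2 = -7/2, a_3 = -1/2, a_4 = 19/12, a_5 = -23/120.

a_(n+2) = [-(n+1) a_(n+1) - 5 a_n] / ((n+1)(n+2)); check: a_0 = 1, a_1 = 2, a_2 = -7/2, a_3 = -1/2, a_4 = 19/12, a_5 = -23/120


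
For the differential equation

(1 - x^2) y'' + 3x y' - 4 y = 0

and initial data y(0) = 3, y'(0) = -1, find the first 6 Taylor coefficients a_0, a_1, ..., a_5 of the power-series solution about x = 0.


Ansatz: y(x) = sum_{n>=0} a_n x^n, so y'(x) = sum_{n>=1} n a_n x^(n-1) and y''(x) = sum_{n>=2} n(n-1) a_n x^(n-2).
Substitute into P(x) y'' + Q(x) y' + R(x) y = 0 with P(x) = 1 - x^2, Q(x) = 3x, R(x) = -4, and match powers of x.
Initial conditions: a_0 = 3, a_1 = -1.
Setting the coefficient of each power of x to zero and solving order by order (substituting the coefficients already found):
  x^0: 2 a_2 - 4 a_0 = 0  ->  2 a_2 = 4 a_0 = 12  ->  a_2 = 6
  x^1: 6 a_3 - a_1 = 0  ->  6 a_3 = a_1 = -1  ->  a_3 = -1/6
  x^2: 12 a_4 = 0  ->  a_4 = 0
  x^3: 20 a_5 - a_3 = 0  ->  20 a_5 = a_3 = -1/6  ->  a_5 = -1/120
Truncated series: y(x) = 3 - x + 6 x^2 - (1/6) x^3 - (1/120) x^5 + O(x^6).

a_0 = 3; a_1 = -1; a_2 = 6; a_3 = -1/6; a_4 = 0; a_5 = -1/120


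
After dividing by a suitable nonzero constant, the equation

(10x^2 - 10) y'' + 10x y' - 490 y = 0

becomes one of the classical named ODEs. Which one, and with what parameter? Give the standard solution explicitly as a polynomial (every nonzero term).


All three coefficients share the factor -10; dividing through by -10 gives  (1 - x^2) y'' - x y' + 49 y = 0.
This matches the Chebyshev equation (1 - x^2) y'' - x y' + n^2 y = 0 (note the -x y' term, not -2x y') with n^2 = 49, so n = 7; the polynomial solution is T_7(x).
With y = sum_k a_k x^k, matching x^k gives (k+2)(k+1) a_{k+2} = (k^2 - n^2) a_k = (k - 7)(k + 7) a_k. The right side vanishes at k = 7, so the series with the parity of 7 terminates at degree 7.
Standard normalization: leading coefficient of T_n is 2^(n-1), so a_7 = 2^6 = 64. Work downward with a_k = (k+1)(k+2) a_{k+2} / ((k - 7)(k + 7)):
  a_5 = (6)(7)(64) / ((5 - 7)(5 + 7)) = 2688/(-24) = -112
  a_3 = (4)(5)(-112) / ((3 - 7)(3 + 7)) = -2240/(-40) = 56
  a_1 = (2)(3)(56) / ((1 - 7)(1 + 7)) = 336/(-48) = -7
Hence T_7(x) = 64 x^7 - 112 x^5 + 56 x^3 - 7 x.

T_7(x); series = 64 x^7 - 112 x^5 + 56 x^3 - 7 x


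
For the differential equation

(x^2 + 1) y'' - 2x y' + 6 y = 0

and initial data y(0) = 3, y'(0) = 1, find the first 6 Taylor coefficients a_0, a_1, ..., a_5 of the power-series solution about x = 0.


Ansatz: y(x) = sum_{n>=0} a_n x^n, so y'(x) = sum_{n>=1} n a_n x^(n-1) and y''(x) = sum_{n>=2} n(n-1) a_n x^(n-2).
Substitute into P(x) y'' + Q(x) y' + R(x) y = 0 with P(x) = x^2 + 1, Q(x) = -2x, R(x) = 6, and match powers of x.
Initial conditions: a_0 = 3, a_1 = 1.
Setting the coefficient of each power of x to zero and solving order by order (substituting the coefficients already found):
  x^0: 2 a_2 + 6 a_0 = 0  ->  2 a_2 = -6 a_0 = -18  ->  a_2 = -9
  x^1: 6 a_3 + 4 a_1 = 0  ->  6 a_3 = -4 a_1 = -4  ->  a_3 = -2/3
  x^2: 12 a_4 + 4 a_2 = 0  ->  12 a_4 = -4 a_2 = 36  ->  a_4 = 3
  x^3: 20 a_5 + 6 a_3 = 0  ->  20 a_5 = -6 a_3 = 4  ->  a_5 = 1/5
Truncated series: y(x) = 3 + x - 9 x^2 - (2/3) x^3 + 3 x^4 + (1/5) x^5 + O(x^6).

a_0 = 3; a_1 = 1; a_2 = -9; a_3 = -2/3; a_4 = 3; a_5 = 1/5


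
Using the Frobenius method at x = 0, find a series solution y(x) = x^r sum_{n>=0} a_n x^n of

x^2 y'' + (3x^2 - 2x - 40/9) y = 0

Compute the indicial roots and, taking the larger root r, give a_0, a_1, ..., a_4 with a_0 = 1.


Write in Frobenius form y'' + (p(x)/x) y' + (q(x)/x^2) y = 0:
  p(x) = 0,  q(x) = 3x^2 - 2x - 40/9.
Indicial equation: r(r-1) + (0) r + (-40/9) = 0 -> roots r_1 = 8/3, r_2 = -5/3.
Take r = r_1 = 8/3. Let y(x) = x^r sum_{n>=0} a_n x^n with a_0 = 1.
Substitute y = x^r sum a_n x^n and match x^{r+n}. The recurrence is
  D(n) a_n - 2 a_{n-1} + 3 a_{n-2} = 0,  where D(n) = (r+n)(r+n-1) + (0)(r+n) + (-40/9).
  a_n = [2 a_{n-1} - 3 a_{n-2}] / D(n).
Since the indicial polynomial factors as (r - r_1)(r - r_2), D(n) = (r_1 + n - r_1)(r_1 + n - r_2) = n(n + 13/3).
Evaluating step by step (a_0 = 1):
  n = 1: D(1) = 1(1 + 13/3) = 16/3; numerator = 2(1) = 2; a_1 = (2)/(16/3) = 3/8
  n = 2: D(2) = 2(2 + 13/3) = 38/3; numerator = 2(3/8) - 3(1) = -9/4; a_2 = (-9/4)/(38/3) = -27/152
  n = 3: D(3) = 3(3 + 13/3) = 22; numerator = 2(-27/152) - 3(3/8) = -225/152; a_3 = (-225/152)/(22) = -225/3344
  n = 4: D(4) = 4(4 + 13/3) = 100/3; numerator = 2(-225/3344) - 3(-27/152) = 333/836; a_4 = (333/836)/(100/3) = 999/83600

r = 8/3; a_0 = 1; a_1 = 3/8; a_2 = -27/152; a_3 = -225/3344; a_4 = 999/83600


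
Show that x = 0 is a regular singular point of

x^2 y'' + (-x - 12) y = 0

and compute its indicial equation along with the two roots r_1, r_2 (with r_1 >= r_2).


Divide by x^2 to reach normal form y'' + P_1(x) y' + P_2(x) y = 0 with P_1(x) = 0 and P_2(x) = -1/x - 12/x^2.
x = 0 is a singular point because the y-coefficient -1/x - 12/x^2 has a pole at x = 0.
It is a regular singular point because x P_1(x) = p(x) = 0 and x^2 P_2(x) = q(x) = -x - 12 are polynomials, hence analytic at x = 0.
p(0) = 0,  q(0) = -12.
Indicial equation: r(r-1) + p(0) r + q(0) = 0, i.e. r^2 + (p(0) - 1) r + q(0) = 0, i.e. r^2 - 1 r - 12 = 0.
Discriminant: (-1)^2 - 4(-12) = 49, so r = (1 ± 7)/2.
Solving: r_1 = 4, r_2 = -3.

indicial: r^2 - 1 r - 12 = 0; roots r_1 = 4, r_2 = -3


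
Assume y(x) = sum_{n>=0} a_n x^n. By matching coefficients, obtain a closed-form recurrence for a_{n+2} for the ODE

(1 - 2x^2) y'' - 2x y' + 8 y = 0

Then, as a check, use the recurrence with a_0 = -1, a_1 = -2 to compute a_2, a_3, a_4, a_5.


Substitute y = sum_n a_n x^n.
(1 - 2 x^2) y'' contributes (n+2)(n+1) a_{n+2} - 2 n(n-1) a_n at x^n.
-2 x y'(x) contributes -2 n a_n at x^n.
8 y(x) contributes 8 a_n at x^n.
Matching x^n: (n+2)(n+1) a_{n+2} + (-2 n(n-1) - 2 n + 8) a_n = 0.
Thus a_{n+2} = (2 n(n-1) + 2 n - 8) / ((n+1)(n+2)) * a_n.

Check with a_0 = -1, a_1 = -2 (apply the recurrence for n = 0, 1, 2, 3): a_0 = -1, a_1 = -2, a_2 = 4, a_3 = 2, a_4 = 0, a_5 = 1.

a_(n+2) = (2 n(n-1) + 2 n - 8) / ((n+1)(n+2)) * a_n; check: a_0 = -1, a_1 = -2, a_2 = 4, a_3 = 2, a_4 = 0, a_5 = 1


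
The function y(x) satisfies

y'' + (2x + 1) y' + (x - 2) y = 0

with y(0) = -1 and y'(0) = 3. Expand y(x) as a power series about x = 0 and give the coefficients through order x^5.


Ansatz: y(x) = sum_{n>=0} a_n x^n, so y'(x) = sum_{n>=1} n a_n x^(n-1) and y''(x) = sum_{n>=2} n(n-1) a_n x^(n-2).
Substitute into P(x) y'' + Q(x) y' + R(x) y = 0 with P(x) = 1, Q(x) = 2x + 1, R(x) = x - 2, and match powers of x.
Initial conditions: a_0 = -1, a_1 = 3.
Setting the coefficient of each power of x to zero and solving order by order (substituting the coefficients already found):
  x^0: 2 a_2 + a_1 - 2 a_0 = 0  ->  2 a_2 = -a_1 + 2 a_0 = -5  ->  a_2 = -5/2
  x^1: 6 a_3 + 2 a_2 + a_0 = 0  ->  6 a_3 = -2 a_2 - a_0 = 6  ->  a_3 = 1
  x^2: 12 a_4 + 3 a_3 + 2 a_2 + a_1 = 0  ->  12 a_4 = -3 a_3 - 2 a_2 - a_1 = -1  ->  a_4 = -1/12
  x^3: 20 a_5 + 4 a_4 + 4 a_3 + a_2 = 0  ->  20 a_5 = -4 a_4 - 4 a_3 - a_2 = -7/6  ->  a_5 = -7/120
Truncated series: y(x) = -1 + 3 x - (5/2) x^2 + x^3 - (1/12) x^4 - (7/120) x^5 + O(x^6).

a_0 = -1; a_1 = 3; a_2 = -5/2; a_3 = 1; a_4 = -1/12; a_5 = -7/120


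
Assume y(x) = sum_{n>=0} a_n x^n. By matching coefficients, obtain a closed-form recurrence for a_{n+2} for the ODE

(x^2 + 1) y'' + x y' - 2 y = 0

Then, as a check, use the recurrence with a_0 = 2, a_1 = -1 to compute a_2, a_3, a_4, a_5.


Substitute y = sum_n a_n x^n.
(1 + 1 x^2) y'' contributes (n+2)(n+1) a_{n+2} + n(n-1) a_n at x^n.
x y'(x) contributes n a_n at x^n.
-2 y(x) contributes -2 a_n at x^n.
Matching x^n: (n+2)(n+1) a_{n+2} + (n(n-1) + n - 2) a_n = 0.
Thus a_{n+2} = (-n(n-1) - n + 2) / ((n+1)(n+2)) * a_n.

Check with a_0 = 2, a_1 = -1 (apply the recurrence for n = 0, 1, 2, 3): a_0 = 2, a_1 = -1, a_2 = 2, a_3 = -1/6, a_4 = -1/3, a_5 = 7/120.

a_(n+2) = (-n(n-1) - n + 2) / ((n+1)(n+2)) * a_n; check: a_0 = 2, a_1 = -1, a_2 = 2, a_3 = -1/6, a_4 = -1/3, a_5 = 7/120


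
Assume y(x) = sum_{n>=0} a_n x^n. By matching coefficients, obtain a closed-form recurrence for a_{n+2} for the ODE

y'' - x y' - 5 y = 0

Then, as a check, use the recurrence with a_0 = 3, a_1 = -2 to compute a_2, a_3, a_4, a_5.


Substitute y = sum_n a_n x^n.
y''(x) has coefficient (n+2)(n+1) a_{n+2} at x^n;
-x y'(x) has coefficient -n a_n at x^n (shift);
-5 y(x) has coefficient -5 a_n at x^n.
Matching x^n: (n+2)(n+1) a_{n+2} + (-n - 5) a_n = 0.
Thus a_{n+2} = (n + 5) / ((n+1)(n+2)) * a_n.

Check with a_0 = 3, a_1 = -2 (apply the recurrence for n = 0, 1, 2, 3): a_0 = 3, a_1 = -2, a_2 = 15/2, a_3 = -2, a_4 = 35/8, a_5 = -4/5.

a_(n+2) = (n + 5) / ((n+1)(n+2)) * a_n; check: a_0 = 3, a_1 = -2, a_2 = 15/2, a_3 = -2, a_4 = 35/8, a_5 = -4/5


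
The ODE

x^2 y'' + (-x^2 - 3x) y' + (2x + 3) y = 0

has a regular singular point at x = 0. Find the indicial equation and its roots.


Divide by x^2 to reach normal form y'' + P_1(x) y' + P_2(x) y = 0 with P_1(x) = -1 - 3/x and P_2(x) = 2/x + 3/x^2.
x = 0 is a singular point because the y'-coefficient -1 - 3/x has a pole at x = 0 and the y-coefficient 2/x + 3/x^2 has a pole at x = 0.
It is a regular singular point because x P_1(x) = p(x) = -x - 3 and x^2 P_2(x) = q(x) = 2x + 3 are polynomials, hence analytic at x = 0.
p(0) = -3,  q(0) = 3.
Indicial equation: r(r-1) + p(0) r + q(0) = 0, i.e. r^2 + (p(0) - 1) r + q(0) = 0, i.e. r^2 - 4 r + 3 = 0.
Discriminant: (-4)^2 - 4(3) = 4, so r = (4 ± 2)/2.
Solving: r_1 = 3, r_2 = 1.

indicial: r^2 - 4 r + 3 = 0; roots r_1 = 3, r_2 = 1


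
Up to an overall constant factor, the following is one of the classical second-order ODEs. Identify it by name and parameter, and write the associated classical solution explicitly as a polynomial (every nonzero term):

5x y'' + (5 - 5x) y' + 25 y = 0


All three coefficients share the factor 5; dividing through by 5 gives  x y'' + (1 - x) y' + 5 y = 0.
This matches the Laguerre equation x y'' + (1 - x) y' + n y = 0 with n = 5; the polynomial solution is L_5(x).
With y = sum_k a_k x^k, matching x^k gives (k+1)k a_{k+1} + (k+1) a_{k+1} - k a_k + n a_k = 0, i.e. (k+1)^2 a_{k+1} = (k - n) a_k = (k - 5) a_k. The right side vanishes at k = 5, so the series terminates at degree 5.
Standard normalization L_n(0) = 1 gives a_0 = 1. Work upward with a_{k+1} = (k - 5) a_k / (k+1)^2:
  a_1 = (0 - 5)(1) / 1^2 = -5/1 = -5
  a_2 = (1 - 5)(-5) / 2^2 = 20/4 = 5
  a_3 = (2 - 5)(5) / 3^2 = -15/9 = -5/3
  a_4 = (3 - 5)(-5/3) / 4^2 = (10/3)/16 = 5/24
  a_5 = (4 - 5)(5/24) / 5^2 = (-5/24)/25 = -1/120
Hence L_5(x) = -x^5/120 + 5 x^4/24 - 5 x^3/3 + 5 x^2 - 5 x + 1.

L_5(x); series = -x^5/120 + 5 x^4/24 - 5 x^3/3 + 5 x^2 - 5 x + 1


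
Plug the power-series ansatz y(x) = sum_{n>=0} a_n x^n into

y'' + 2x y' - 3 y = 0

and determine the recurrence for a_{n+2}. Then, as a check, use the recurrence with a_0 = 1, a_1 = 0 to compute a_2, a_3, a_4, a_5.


Substitute y = sum_n a_n x^n.
y''(x) has coefficient (n+2)(n+1) a_{n+2} at x^n;
2 x y'(x) has coefficient 2 n a_n at x^n (shift);
-3 y(x) has coefficient -3 a_n at x^n.
Matching x^n: (n+2)(n+1) a_{n+2} + (2n - 3) a_n = 0.
Thus a_{n+2} = (-2n + 3) / ((n+1)(n+2)) * a_n.

Check with a_0 = 1, a_1 = 0 (apply the recurrence for n = 0, 1, 2, 3): a_0 = 1, a_1 = 0, a_2 = 3/2, a_3 = 0, a_4 = -1/8, a_5 = 0.

a_(n+2) = (-2n + 3) / ((n+1)(n+2)) * a_n; check: a_0 = 1, a_1 = 0, a_2 = 3/2, a_3 = 0, a_4 = -1/8, a_5 = 0


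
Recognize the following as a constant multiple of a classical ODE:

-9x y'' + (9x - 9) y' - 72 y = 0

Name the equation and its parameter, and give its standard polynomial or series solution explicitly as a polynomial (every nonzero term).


All three coefficients share the factor -9; dividing through by -9 gives  x y'' + (1 - x) y' + 8 y = 0.
This matches the Laguerre equation x y'' + (1 - x) y' + n y = 0 with n = 8; the polynomial solution is L_8(x).
With y = sum_k a_k x^k, matching x^k gives (k+1)k a_{k+1} + (k+1) a_{k+1} - k a_k + n a_k = 0, i.e. (k+1)^2 a_{k+1} = (k - n) a_k = (k - 8) a_k. The right side vanishes at k = 8, so the series terminates at degree 8.
Standard normalization L_n(0) = 1 gives a_0 = 1. Work upward with a_{k+1} = (k - 8) a_k / (k+1)^2:
  a_1 = (0 - 8)(1) / 1^2 = -8/1 = -8
  a_2 = (1 - 8)(-8) / 2^2 = 56/4 = 14
  a_3 = (2 - 8)(14) / 3^2 = -84/9 = -28/3
  a_4 = (3 - 8)(-28/3) / 4^2 = (140/3)/16 = 35/12
  a_5 = (4 - 8)(35/12) / 5^2 = (-35/3)/25 = -7/15
  a_6 = (5 - 8)(-7/15) / 6^2 = (7/5)/36 = 7/180
  a_7 = (6 - 8)(7/180) / 7^2 = (-7/90)/49 = -1/630
  a_8 = (7 - 8)(-1/630) / 8^2 = (1/630)/64 = 1/40320
Hence L_8(x) = x^8/40320 - x^7/630 + 7 x^6/180 - 7 x^5/15 + 35 x^4/12 - 28 x^3/3 + 14 x^2 - 8 x + 1.

L_8(x); series = x^8/40320 - x^7/630 + 7 x^6/180 - 7 x^5/15 + 35 x^4/12 - 28 x^3/3 + 14 x^2 - 8 x + 1


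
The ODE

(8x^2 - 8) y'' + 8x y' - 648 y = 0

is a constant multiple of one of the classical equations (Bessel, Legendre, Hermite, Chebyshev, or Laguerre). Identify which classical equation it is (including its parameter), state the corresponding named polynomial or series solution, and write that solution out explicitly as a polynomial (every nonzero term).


All three coefficients share the factor -8; dividing through by -8 gives  (1 - x^2) y'' - x y' + 81 y = 0.
This matches the Chebyshev equation (1 - x^2) y'' - x y' + n^2 y = 0 (note the -x y' term, not -2x y') with n^2 = 81, so n = 9; the polynomial solution is T_9(x).
With y = sum_k a_k x^k, matching x^k gives (k+2)(k+1) a_{k+2} = (k^2 - n^2) a_k = (k - 9)(k + 9) a_k. The right side vanishes at k = 9, so the series with the parity of 9 terminates at degree 9.
Standard normalization: leading coefficient of T_n is 2^(n-1), so a_9 = 2^8 = 256. Work downward with a_k = (k+1)(k+2) a_{k+2} / ((k - 9)(k + 9)):
  a_7 = (8)(9)(256) / ((7 - 9)(7 + 9)) = 18432/(-32) = -576
  a_5 = (6)(7)(-576) / ((5 - 9)(5 + 9)) = -24192/(-56) = 432
  a_3 = (4)(5)(432) / ((3 - 9)(3 + 9)) = 8640/(-72) = -120
  a_1 = (2)(3)(-120) / ((1 - 9)(1 + 9)) = -720/(-80) = 9
Hence T_9(x) = 256 x^9 - 576 x^7 + 432 x^5 - 120 x^3 + 9 x.

T_9(x); series = 256 x^9 - 576 x^7 + 432 x^5 - 120 x^3 + 9 x


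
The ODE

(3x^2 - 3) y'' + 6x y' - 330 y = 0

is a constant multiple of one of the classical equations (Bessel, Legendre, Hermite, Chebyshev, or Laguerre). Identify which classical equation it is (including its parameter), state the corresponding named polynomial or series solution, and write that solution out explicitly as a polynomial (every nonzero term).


All three coefficients share the factor -3; dividing through by -3 gives  (1 - x^2) y'' - 2x y' + 110 y = 0.
This matches the Legendre equation (1 - x^2) y'' - 2x y' + n(n+1) y = 0 (note the -2x y' term) with n(n+1) = 110, so n = 10; the polynomial solution is P_10(x).
With y = sum_k a_k x^k, matching x^k gives (k+2)(k+1) a_{k+2} = [k(k+1) - n(n+1)] a_k = (k - 10)(k + 11) a_k. The right side vanishes at k = 10, so the series with the parity of 10 terminates at degree 10.
Standard normalization (P_n(1) = 1): leading coefficient (2n)!/(2^n (n!)^2) = 2432902008176640000/(1024*13168189440000) = 46189/256, so a_10 = 46189/256. Work downward with a_k = (k+1)(k+2) a_{k+2} / ((k - 10)(k + 11)):
  a_8 = (9)(10)(46189/256) / ((8 - 10)(8 + 11)) = (2078505/128)/(-38) = -109395/256
  a_6 = (7)(8)(-109395/256) / ((6 - 10)(6 + 11)) = (-765765/32)/(-68) = 45045/128
  a_4 = (5)(6)(45045/128) / ((4 - 10)(4 + 11)) = (675675/64)/(-90) = -15015/128
  a_2 = (3)(4)(-15015/128) / ((2 - 10)(2 + 11)) = (-45045/32)/(-104) = 3465/256
  a_0 = (1)(2)(3465/256) / ((0 - 10)(0 + 11)) = (3465/128)/(-110) = -63/256
Hence P_10(x) = 46189 x^10/256 - 109395 x^8/256 + 45045 x^6/128 - 15015 x^4/128 + 3465 x^2/256 - 63/256.

P_10(x); series = 46189 x^10/256 - 109395 x^8/256 + 45045 x^6/128 - 15015 x^4/128 + 3465 x^2/256 - 63/256


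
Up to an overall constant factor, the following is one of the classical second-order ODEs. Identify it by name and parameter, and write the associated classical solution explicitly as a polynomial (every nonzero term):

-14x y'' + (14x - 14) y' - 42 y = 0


All three coefficients share the factor -14; dividing through by -14 gives  x y'' + (1 - x) y' + 3 y = 0.
This matches the Laguerre equation x y'' + (1 - x) y' + n y = 0 with n = 3; the polynomial solution is L_3(x).
With y = sum_k a_k x^k, matching x^k gives (k+1)k a_{k+1} + (k+1) a_{k+1} - k a_k + n a_k = 0, i.e. (k+1)^2 a_{k+1} = (k - n) a_k = (k - 3) a_k. The right side vanishes at k = 3, so the series terminates at degree 3.
Standard normalization L_n(0) = 1 gives a_0 = 1. Work upward with a_{k+1} = (k - 3) a_k / (k+1)^2:
  a_1 = (0 - 3)(1) / 1^2 = -3/1 = -3
  a_2 = (1 - 3)(-3) / 2^2 = 6/4 = 3/2
  a_3 = (2 - 3)(3/2) / 3^2 = (-3/2)/9 = -1/6
Hence L_3(x) = -x^3/6 + 3 x^2/2 - 3 x + 1.

L_3(x); series = -x^3/6 + 3 x^2/2 - 3 x + 1


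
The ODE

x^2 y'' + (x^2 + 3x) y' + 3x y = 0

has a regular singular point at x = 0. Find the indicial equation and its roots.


Divide by x^2 to reach normal form y'' + P_1(x) y' + P_2(x) y = 0 with P_1(x) = 1 + 3/x and P_2(x) = 3/x.
x = 0 is a singular point because the y'-coefficient 1 + 3/x has a pole at x = 0 and the y-coefficient 3/x has a pole at x = 0.
It is a regular singular point because x P_1(x) = p(x) = x + 3 and x^2 P_2(x) = q(x) = 3x are polynomials, hence analytic at x = 0.
p(0) = 3,  q(0) = 0.
Indicial equation: r(r-1) + p(0) r + q(0) = 0, i.e. r^2 + (p(0) - 1) r + q(0) = 0, i.e. r^2 + 2 r = 0.
Discriminant: (2)^2 - 4(0) = 4, so r = (-2 ± 2)/2.
Solving: r_1 = 0, r_2 = -2.

indicial: r^2 + 2 r = 0; roots r_1 = 0, r_2 = -2


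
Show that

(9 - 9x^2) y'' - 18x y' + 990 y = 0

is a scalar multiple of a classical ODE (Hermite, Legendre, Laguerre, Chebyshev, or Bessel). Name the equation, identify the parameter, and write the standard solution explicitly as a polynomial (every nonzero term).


All three coefficients share the factor 9; dividing through by 9 gives  (1 - x^2) y'' - 2x y' + 110 y = 0.
This matches the Legendre equation (1 - x^2) y'' - 2x y' + n(n+1) y = 0 (note the -2x y' term) with n(n+1) = 110, so n = 10; the polynomial solution is P_10(x).
With y = sum_k a_k x^k, matching x^k gives (k+2)(k+1) a_{k+2} = [k(k+1) - n(n+1)] a_k = (k - 10)(k + 11) a_k. The right side vanishes at k = 10, so the series with the parity of 10 terminates at degree 10.
Standard normalization (P_n(1) = 1): leading coefficient (2n)!/(2^n (n!)^2) = 2432902008176640000/(1024*13168189440000) = 46189/256, so a_10 = 46189/256. Work downward with a_k = (k+1)(k+2) a_{k+2} / ((k - 10)(k + 11)):
  a_8 = (9)(10)(46189/256) / ((8 - 10)(8 + 11)) = (2078505/128)/(-38) = -109395/256
  a_6 = (7)(8)(-109395/256) / ((6 - 10)(6 + 11)) = (-765765/32)/(-68) = 45045/128
  a_4 = (5)(6)(45045/128) / ((4 - 10)(4 + 11)) = (675675/64)/(-90) = -15015/128
  a_2 = (3)(4)(-15015/128) / ((2 - 10)(2 + 11)) = (-45045/32)/(-104) = 3465/256
  a_0 = (1)(2)(3465/256) / ((0 - 10)(0 + 11)) = (3465/128)/(-110) = -63/256
Hence P_10(x) = 46189 x^10/256 - 109395 x^8/256 + 45045 x^6/128 - 15015 x^4/128 + 3465 x^2/256 - 63/256.

P_10(x); series = 46189 x^10/256 - 109395 x^8/256 + 45045 x^6/128 - 15015 x^4/128 + 3465 x^2/256 - 63/256


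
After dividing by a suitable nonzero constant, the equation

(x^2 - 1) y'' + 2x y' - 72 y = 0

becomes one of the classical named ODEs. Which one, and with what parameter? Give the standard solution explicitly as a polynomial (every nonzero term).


All three coefficients share the factor -1; dividing through by -1 gives  (1 - x^2) y'' - 2x y' + 72 y = 0.
This matches the Legendre equation (1 - x^2) y'' - 2x y' + n(n+1) y = 0 (note the -2x y' term) with n(n+1) = 72, so n = 8; the polynomial solution is P_8(x).
With y = sum_k a_k x^k, matching x^k gives (k+2)(k+1) a_{k+2} = [k(k+1) - n(n+1)] a_k = (k - 8)(k + 9) a_k. The right side vanishes at k = 8, so the series with the parity of 8 terminates at degree 8.
Standard normalization (P_n(1) = 1): leading coefficient (2n)!/(2^n (n!)^2) = 20922789888000/(256*1625702400) = 6435/128, so a_8 = 6435/128. Work downward with a_k = (k+1)(k+2) a_{k+2} / ((k - 8)(k + 9)):
  a_6 = (7)(8)(6435/128) / ((6 - 8)(6 + 9)) = (45045/16)/(-30) = -3003/32
  a_4 = (5)(6)(-3003/32) / ((4 - 8)(4 + 9)) = (-45045/16)/(-52) = 3465/64
  a_2 = (3)(4)(3465/64) / ((2 - 8)(2 + 9)) = (10395/16)/(-66) = -315/32
  a_0 = (1)(2)(-315/32) / ((0 - 8)(0 + 9)) = (-315/16)/(-72) = 35/128
Hence P_8(x) = 6435 x^8/128 - 3003 x^6/32 + 3465 x^4/64 - 315 x^2/32 + 35/128.

P_8(x); series = 6435 x^8/128 - 3003 x^6/32 + 3465 x^4/64 - 315 x^2/32 + 35/128


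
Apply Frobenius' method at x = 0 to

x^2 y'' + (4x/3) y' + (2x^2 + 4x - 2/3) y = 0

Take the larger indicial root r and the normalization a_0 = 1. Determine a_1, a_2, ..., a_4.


Write in Frobenius form y'' + (p(x)/x) y' + (q(x)/x^2) y = 0:
  p(x) = 4/3,  q(x) = 2x^2 + 4x - 2/3.
Indicial equation: r(r-1) + (4/3) r + (-2/3) = 0 -> roots r_1 = 2/3, r_2 = -1.
Take r = r_1 = 2/3. Let y(x) = x^r sum_{n>=0} a_n x^n with a_0 = 1.
Substitute y = x^r sum a_n x^n and match x^{r+n}. The recurrence is
  D(n) a_n + 4 a_{n-1} + 2 a_{n-2} = 0,  where D(n) = (r+n)(r+n-1) + (4/3)(r+n) + (-2/3).
  a_n = [-4 a_{n-1} - 2 a_{n-2}] / D(n).
Since the indicial polynomial factors as (r - r_1)(r - r_2), D(n) = (r_1 + n - r_1)(r_1 + n - r_2) = n(n + 5/3).
Evaluating step by step (a_0 = 1):
  n = 1: D(1) = 1(1 + 5/3) = 8/3; numerator = -4(1) = -4; a_1 = (-4)/(8/3) = -3/2
  n = 2: D(2) = 2(2 + 5/3) = 22/3; numerator = -4(-3/2) - 2(1) = 4; a_2 = (4)/(22/3) = 6/11
  n = 3: D(3) = 3(3 + 5/3) = 14; numerator = -4(6/11) - 2(-3/2) = 9/11; a_3 = (9/11)/(14) = 9/154
  n = 4: D(4) = 4(4 + 5/3) = 68/3; numerator = -4(9/154) - 2(6/11) = -102/77; a_4 = (-102/77)/(68/3) = -9/154

r = 2/3; a_0 = 1; a_1 = -3/2; a_2 = 6/11; a_3 = 9/154; a_4 = -9/154


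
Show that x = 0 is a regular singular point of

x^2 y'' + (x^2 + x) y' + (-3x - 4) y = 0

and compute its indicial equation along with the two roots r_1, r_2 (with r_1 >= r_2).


Divide by x^2 to reach normal form y'' + P_1(x) y' + P_2(x) y = 0 with P_1(x) = 1 + 1/x and P_2(x) = -3/x - 4/x^2.
x = 0 is a singular point because the y'-coefficient 1 + 1/x has a pole at x = 0 and the y-coefficient -3/x - 4/x^2 has a pole at x = 0.
It is a regular singular point because x P_1(x) = p(x) = x + 1 and x^2 P_2(x) = q(x) = -3x - 4 are polynomials, hence analytic at x = 0.
p(0) = 1,  q(0) = -4.
Indicial equation: r(r-1) + p(0) r + q(0) = 0, i.e. r^2 + (p(0) - 1) r + q(0) = 0, i.e. r^2 - 4 = 0.
Discriminant: (0)^2 - 4(-4) = 16, so r = (0 ± 4)/2.
Solving: r_1 = 2, r_2 = -2.

indicial: r^2 - 4 = 0; roots r_1 = 2, r_2 = -2


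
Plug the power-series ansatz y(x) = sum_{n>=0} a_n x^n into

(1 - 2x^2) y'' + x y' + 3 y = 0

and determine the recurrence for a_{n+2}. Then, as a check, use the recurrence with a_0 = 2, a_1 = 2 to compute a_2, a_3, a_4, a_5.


Substitute y = sum_n a_n x^n.
(1 - 2 x^2) y'' contributes (n+2)(n+1) a_{n+2} - 2 n(n-1) a_n at x^n.
x y'(x) contributes n a_n at x^n.
3 y(x) contributes 3 a_n at x^n.
Matching x^n: (n+2)(n+1) a_{n+2} + (-2 n(n-1) + n + 3) a_n = 0.
Thus a_{n+2} = (2 n(n-1) - n - 3) / ((n+1)(n+2)) * a_n.

Check with a_0 = 2, a_1 = 2 (apply the recurrence for n = 0, 1, 2, 3): a_0 = 2, a_1 = 2, a_2 = -3, a_3 = -4/3, a_4 = 1/4, a_5 = -2/5.

a_(n+2) = (2 n(n-1) - n - 3) / ((n+1)(n+2)) * a_n; check: a_0 = 2, a_1 = 2, a_2 = -3, a_3 = -4/3, a_4 = 1/4, a_5 = -2/5


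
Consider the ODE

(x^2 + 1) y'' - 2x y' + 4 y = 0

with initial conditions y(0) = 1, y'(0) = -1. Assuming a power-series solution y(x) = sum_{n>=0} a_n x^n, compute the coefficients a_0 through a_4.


Ansatz: y(x) = sum_{n>=0} a_n x^n, so y'(x) = sum_{n>=1} n a_n x^(n-1) and y''(x) = sum_{n>=2} n(n-1) a_n x^(n-2).
Substitute into P(x) y'' + Q(x) y' + R(x) y = 0 with P(x) = x^2 + 1, Q(x) = -2x, R(x) = 4, and match powers of x.
Initial conditions: a_0 = 1, a_1 = -1.
Setting the coefficient of each power of x to zero and solving order by order (substituting the coefficients already found):
  x^0: 2 a_2 + 4 a_0 = 0  ->  2 a_2 = -4 a_0 = -4  ->  a_2 = -2
  x^1: 6 a_3 + 2 a_1 = 0  ->  6 a_3 = -2 a_1 = 2  ->  a_3 = 1/3
  x^2: 12 a_4 + 2 a_2 = 0  ->  12 a_4 = -2 a_2 = 4  ->  a_4 = 1/3
Truncated series: y(x) = 1 - x - 2 x^2 + (1/3) x^3 + (1/3) x^4 + O(x^5).

a_0 = 1; a_1 = -1; a_2 = -2; a_3 = 1/3; a_4 = 1/3


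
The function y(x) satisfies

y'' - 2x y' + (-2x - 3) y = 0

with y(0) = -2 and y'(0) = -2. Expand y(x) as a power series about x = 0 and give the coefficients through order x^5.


Ansatz: y(x) = sum_{n>=0} a_n x^n, so y'(x) = sum_{n>=1} n a_n x^(n-1) and y''(x) = sum_{n>=2} n(n-1) a_n x^(n-2).
Substitute into P(x) y'' + Q(x) y' + R(x) y = 0 with P(x) = 1, Q(x) = -2x, R(x) = -2x - 3, and match powers of x.
Initial conditions: a_0 = -2, a_1 = -2.
Setting the coefficient of each power of x to zero and solving order by order (substituting the coefficients already found):
  x^0: 2 a_2 - 3 a_0 = 0  ->  2 a_2 = 3 a_0 = -6  ->  a_2 = -3
  x^1: 6 a_3 - 5 a_1 - 2 a_0 = 0  ->  6 a_3 = 5 a_1 + 2 a_0 = -14  ->  a_3 = -7/3
  x^2: 12 a_4 - 7 a_2 - 2 a_1 = 0  ->  12 a_4 = 7 a_2 + 2 a_1 = -25  ->  a_4 = -25/12
  x^3: 20 a_5 - 9 a_3 - 2 a_2 = 0  ->  20 a_5 = 9 a_3 + 2 a_2 = -27  ->  a_5 = -27/20
Truncated series: y(x) = -2 - 2 x - 3 x^2 - (7/3) x^3 - (25/12) x^4 - (27/20) x^5 + O(x^6).

a_0 = -2; a_1 = -2; a_2 = -3; a_3 = -7/3; a_4 = -25/12; a_5 = -27/20


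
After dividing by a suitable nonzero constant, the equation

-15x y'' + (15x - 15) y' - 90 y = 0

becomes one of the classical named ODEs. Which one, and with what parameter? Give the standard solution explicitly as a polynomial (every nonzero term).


All three coefficients share the factor -15; dividing through by -15 gives  x y'' + (1 - x) y' + 6 y = 0.
This matches the Laguerre equation x y'' + (1 - x) y' + n y = 0 with n = 6; the polynomial solution is L_6(x).
With y = sum_k a_k x^k, matching x^k gives (k+1)k a_{k+1} + (k+1) a_{k+1} - k a_k + n a_k = 0, i.e. (k+1)^2 a_{k+1} = (k - n) a_k = (k - 6) a_k. The right side vanishes at k = 6, so the series terminates at degree 6.
Standard normalization L_n(0) = 1 gives a_0 = 1. Work upward with a_{k+1} = (k - 6) a_k / (k+1)^2:
  a_1 = (0 - 6)(1) / 1^2 = -6/1 = -6
  a_2 = (1 - 6)(-6) / 2^2 = 30/4 = 15/2
  a_3 = (2 - 6)(15/2) / 3^2 = -30/9 = -10/3
  a_4 = (3 - 6)(-10/3) / 4^2 = 10/16 = 5/8
  a_5 = (4 - 6)(5/8) / 5^2 = (-5/4)/25 = -1/20
  a_6 = (5 - 6)(-1/20) / 6^2 = (1/20)/36 = 1/720
Hence L_6(x) = x^6/720 - x^5/20 + 5 x^4/8 - 10 x^3/3 + 15 x^2/2 - 6 x + 1.

L_6(x); series = x^6/720 - x^5/20 + 5 x^4/8 - 10 x^3/3 + 15 x^2/2 - 6 x + 1
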